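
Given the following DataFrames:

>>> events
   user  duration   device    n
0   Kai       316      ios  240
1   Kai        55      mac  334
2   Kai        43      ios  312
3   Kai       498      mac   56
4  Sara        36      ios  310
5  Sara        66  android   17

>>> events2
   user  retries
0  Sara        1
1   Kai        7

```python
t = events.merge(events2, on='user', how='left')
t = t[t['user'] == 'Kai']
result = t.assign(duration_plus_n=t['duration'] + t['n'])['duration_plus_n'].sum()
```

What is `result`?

1854

merge on 'user' (how='left') → 6 rows:
   user  duration   device    n  retries
0   Kai       316      ios  240        7
1   Kai        55      mac  334        7
2   Kai        43      ios  312        7
3   Kai       498      mac   56        7
4  Sara        36      ios  310        1
5  Sara        66  android   17        1
filter rows where user == 'Kai':
  user  duration device    n  retries
0  Kai       316    ios  240        7
1  Kai        55    mac  334        7
2  Kai        43    ios  312        7
3  Kai       498    mac   56        7
add column duration_plus_n = t['duration'] + t['n']:
  user  duration device    n  retries  duration_plus_n
0  Kai       316    ios  240        7              556
1  Kai        55    mac  334        7              389
2  Kai        43    ios  312        7              355
3  Kai       498    mac   56        7              554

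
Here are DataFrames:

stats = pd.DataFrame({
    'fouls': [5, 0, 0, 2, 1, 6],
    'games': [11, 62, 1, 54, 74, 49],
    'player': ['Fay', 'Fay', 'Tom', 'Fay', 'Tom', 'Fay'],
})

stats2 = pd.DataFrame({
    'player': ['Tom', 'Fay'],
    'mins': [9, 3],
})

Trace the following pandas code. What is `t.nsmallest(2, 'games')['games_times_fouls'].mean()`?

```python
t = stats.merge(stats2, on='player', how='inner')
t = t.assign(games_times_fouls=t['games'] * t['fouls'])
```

merge on 'player' (how='inner') → 6 rows:
   fouls  games player  mins
0      5     11    Fay     3
1      0     62    Fay     3
2      0      1    Tom     9
3      2     54    Fay     3
4      1     74    Tom     9
5      6     49    Fay     3
add column games_times_fouls = t['games'] * t['fouls']:
   fouls  games player  mins  games_times_fouls
0      5     11    Fay     3                 55
1      0     62    Fay     3                  0
2      0      1    Tom     9                  0
3      2     54    Fay     3                108
4      1     74    Tom     9                 74
5      6     49    Fay     3                294
take 2 rows with smallest games:
   fouls  games player  mins  games_times_fouls
2      0      1    Tom     9                  0
0      5     11    Fay     3                 55

27.5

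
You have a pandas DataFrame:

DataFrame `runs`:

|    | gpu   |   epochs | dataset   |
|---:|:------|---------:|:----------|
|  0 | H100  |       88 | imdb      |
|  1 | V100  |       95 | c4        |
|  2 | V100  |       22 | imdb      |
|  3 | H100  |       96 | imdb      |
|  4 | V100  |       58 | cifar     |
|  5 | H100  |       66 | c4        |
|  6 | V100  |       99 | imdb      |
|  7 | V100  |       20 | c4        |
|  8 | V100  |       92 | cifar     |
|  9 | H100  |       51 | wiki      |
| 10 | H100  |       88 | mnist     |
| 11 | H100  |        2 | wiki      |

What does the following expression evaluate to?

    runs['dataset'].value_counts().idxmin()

value_counts of dataset:
dataset
imdb     4
c4       3
cifar    2
wiki     2
mnist    1
Name: count, dtype: int64

mnist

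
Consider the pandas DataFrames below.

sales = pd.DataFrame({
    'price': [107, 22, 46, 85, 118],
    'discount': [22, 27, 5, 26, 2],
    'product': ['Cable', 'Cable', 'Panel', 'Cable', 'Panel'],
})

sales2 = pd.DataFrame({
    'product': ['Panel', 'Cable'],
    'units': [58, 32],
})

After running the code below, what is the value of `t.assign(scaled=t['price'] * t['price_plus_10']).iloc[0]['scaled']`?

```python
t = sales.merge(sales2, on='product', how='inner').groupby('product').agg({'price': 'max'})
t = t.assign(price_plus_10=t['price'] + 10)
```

12519

merge on 'product' (how='inner') → 5 rows:
   price  discount product  units
0    107        22   Cable     32
1     22        27   Cable     32
2     46         5   Panel     58
3     85        26   Cable     32
4    118         2   Panel     58
group by product, max of price:
         price
product       
Cable      107
Panel      118
add column price_plus_10 = t['price'] + 10:
         price  price_plus_10
product                      
Cable      107            117
Panel      118            128
add column scaled = t['price'] * t['price_plus_10']:
         price  price_plus_10  scaled
product                              
Cable      107            117   12519
Panel      118            128   15104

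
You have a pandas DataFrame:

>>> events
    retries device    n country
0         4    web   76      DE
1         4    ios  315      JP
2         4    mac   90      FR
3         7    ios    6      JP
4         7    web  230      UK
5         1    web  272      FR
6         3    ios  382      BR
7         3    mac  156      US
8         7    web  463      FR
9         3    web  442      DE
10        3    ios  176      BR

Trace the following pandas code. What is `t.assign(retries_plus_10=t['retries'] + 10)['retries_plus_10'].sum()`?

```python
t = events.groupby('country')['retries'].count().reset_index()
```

group by country, count of retries:
country
BR    2
DE    2
FR    3
JP    2
UK    1
US    1
Name: retries, dtype: int64
reset_index():
  country  retries
0      BR        2
1      DE        2
2      FR        3
3      JP        2
4      UK        1
5      US        1
add column retries_plus_10 = t['retries'] + 10:
  country  retries  retries_plus_10
0      BR        2               12
1      DE        2               12
2      FR        3               13
3      JP        2               12
4      UK        1               11
5      US        1               11
So sum() = 71.

71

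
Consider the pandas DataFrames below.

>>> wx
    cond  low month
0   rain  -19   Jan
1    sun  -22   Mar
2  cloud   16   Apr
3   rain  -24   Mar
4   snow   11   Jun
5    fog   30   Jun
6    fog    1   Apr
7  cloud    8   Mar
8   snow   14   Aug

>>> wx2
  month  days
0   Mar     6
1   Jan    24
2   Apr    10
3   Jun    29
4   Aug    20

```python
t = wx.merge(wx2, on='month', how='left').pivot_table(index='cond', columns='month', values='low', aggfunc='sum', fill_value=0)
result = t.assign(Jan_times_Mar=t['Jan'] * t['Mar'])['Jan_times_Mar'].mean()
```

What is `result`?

91.2

merge on 'month' (how='left') → 9 rows:
    cond  low month  days
0   rain  -19   Jan    24
1    sun  -22   Mar     6
2  cloud   16   Apr    10
3   rain  -24   Mar     6
4   snow   11   Jun    29
5    fog   30   Jun    29
6    fog    1   Apr    10
7  cloud    8   Mar     6
8   snow   14   Aug    20
pivot: rows=cond, cols=month, sum(low):
month  Apr  Aug  Jan  Jun  Mar
cond                          
cloud   16    0    0    0    8
fog      1    0    0   30    0
rain     0    0  -19    0  -24
snow     0   14    0   11    0
sun      0    0    0    0  -22
add column Jan_times_Mar = t['Jan'] * t['Mar']:
month  Apr  Aug  Jan  Jun  Mar  Jan_times_Mar
cond                                         
cloud   16    0    0    0    8              0
fog      1    0    0   30    0              0
rain     0    0  -19    0  -24            456
snow     0   14    0   11    0              0
sun      0    0    0    0  -22              0
Taking the mean of column 'Jan_times_Mar' gives 91.2.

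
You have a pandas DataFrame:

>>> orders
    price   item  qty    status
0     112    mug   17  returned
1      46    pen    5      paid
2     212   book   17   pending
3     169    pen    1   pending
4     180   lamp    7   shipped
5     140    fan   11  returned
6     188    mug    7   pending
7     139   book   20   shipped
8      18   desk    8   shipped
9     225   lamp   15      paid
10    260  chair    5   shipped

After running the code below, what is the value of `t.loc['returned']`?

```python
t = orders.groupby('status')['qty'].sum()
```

28

group by status, sum of qty:
status
paid        20
pending     25
returned    28
shipped     40
Name: qty, dtype: int64
So loc['returned'] = 28.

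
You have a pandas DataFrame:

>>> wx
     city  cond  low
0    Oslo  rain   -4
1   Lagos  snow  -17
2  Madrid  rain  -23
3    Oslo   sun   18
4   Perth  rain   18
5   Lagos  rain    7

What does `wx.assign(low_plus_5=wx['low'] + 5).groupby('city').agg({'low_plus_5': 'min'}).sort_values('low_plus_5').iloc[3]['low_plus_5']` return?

add column low_plus_5 = wx['low'] + 5:
     city  cond  low  low_plus_5
0    Oslo  rain   -4           1
1   Lagos  snow  -17         -12
2  Madrid  rain  -23         -18
3    Oslo   sun   18          23
4   Perth  rain   18          23
5   Lagos  rain    7          12
group by city, min of low_plus_5:
        low_plus_5
city              
Lagos          -12
Madrid         -18
Oslo             1
Perth           23
sort by low_plus_5:
        low_plus_5
city              
Madrid         -18
Lagos          -12
Oslo             1
Perth           23
So iloc[3]['low_plus_5'] = 23.

23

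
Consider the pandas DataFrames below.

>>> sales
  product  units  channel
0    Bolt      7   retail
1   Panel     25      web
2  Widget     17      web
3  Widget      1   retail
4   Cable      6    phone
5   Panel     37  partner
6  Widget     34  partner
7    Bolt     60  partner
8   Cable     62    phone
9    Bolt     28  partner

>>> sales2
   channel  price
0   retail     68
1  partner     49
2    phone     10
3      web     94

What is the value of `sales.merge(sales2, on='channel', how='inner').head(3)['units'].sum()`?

49

merge on 'channel' (how='inner') → 10 rows:
  product  units  channel  price
0    Bolt      7   retail     68
1   Panel     25      web     94
2  Widget     17      web     94
3  Widget      1   retail     68
4   Cable      6    phone     10
5   Panel     37  partner     49
6  Widget     34  partner     49
7    Bolt     60  partner     49
8   Cable     62    phone     10
9    Bolt     28  partner     49
take first 3 rows:
  product  units channel  price
0    Bolt      7  retail     68
1   Panel     25     web     94
2  Widget     17     web     94
Finally, sum of column 'units' = 49.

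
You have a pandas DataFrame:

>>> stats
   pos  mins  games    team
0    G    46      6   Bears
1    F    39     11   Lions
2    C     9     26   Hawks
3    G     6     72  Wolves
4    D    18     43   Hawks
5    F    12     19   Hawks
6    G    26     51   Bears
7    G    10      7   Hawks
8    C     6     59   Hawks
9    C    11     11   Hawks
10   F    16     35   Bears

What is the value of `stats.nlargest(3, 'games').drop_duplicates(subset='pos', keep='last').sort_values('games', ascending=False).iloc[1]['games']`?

take 3 rows with largest games:
  pos  mins  games    team
3   G     6     72  Wolves
8   C     6     59   Hawks
6   G    26     51   Bears
drop duplicate pos (keep=last):
  pos  mins  games   team
8   C     6     59  Hawks
6   G    26     51  Bears
sort by games descending:
  pos  mins  games   team
8   C     6     59  Hawks
6   G    26     51  Bears

51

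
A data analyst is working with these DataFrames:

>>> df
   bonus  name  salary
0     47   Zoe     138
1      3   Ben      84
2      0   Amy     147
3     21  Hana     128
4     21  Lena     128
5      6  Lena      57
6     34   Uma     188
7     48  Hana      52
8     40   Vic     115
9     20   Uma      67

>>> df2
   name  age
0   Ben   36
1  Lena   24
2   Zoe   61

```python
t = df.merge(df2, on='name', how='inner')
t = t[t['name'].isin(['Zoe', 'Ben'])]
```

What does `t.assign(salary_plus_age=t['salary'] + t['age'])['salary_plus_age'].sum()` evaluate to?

319

merge on 'name' (how='inner') → 4 rows:
   bonus  name  salary  age
0     47   Zoe     138   61
1      3   Ben      84   36
2     21  Lena     128   24
3      6  Lena      57   24
filter rows where name in ['Zoe', 'Ben']:
   bonus name  salary  age
0     47  Zoe     138   61
1      3  Ben      84   36
add column salary_plus_age = t['salary'] + t['age']:
   bonus name  salary  age  salary_plus_age
0     47  Zoe     138   61              199
1      3  Ben      84   36              120
sum of column 'salary_plus_age' → 319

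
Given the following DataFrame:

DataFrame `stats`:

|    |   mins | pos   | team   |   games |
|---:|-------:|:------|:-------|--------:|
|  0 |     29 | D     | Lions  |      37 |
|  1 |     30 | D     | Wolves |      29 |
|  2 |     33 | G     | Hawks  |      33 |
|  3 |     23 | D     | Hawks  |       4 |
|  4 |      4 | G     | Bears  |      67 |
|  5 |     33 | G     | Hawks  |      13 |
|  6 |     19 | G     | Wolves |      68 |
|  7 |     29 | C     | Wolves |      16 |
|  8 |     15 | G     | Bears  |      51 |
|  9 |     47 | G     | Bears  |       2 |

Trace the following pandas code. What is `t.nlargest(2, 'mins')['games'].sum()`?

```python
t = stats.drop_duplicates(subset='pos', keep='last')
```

18

drop duplicate pos (keep=last):
   mins pos    team  games
3    23   D   Hawks      4
7    29   C  Wolves     16
9    47   G   Bears      2
take 2 rows with largest mins:
   mins pos    team  games
9    47   G   Bears      2
7    29   C  Wolves     16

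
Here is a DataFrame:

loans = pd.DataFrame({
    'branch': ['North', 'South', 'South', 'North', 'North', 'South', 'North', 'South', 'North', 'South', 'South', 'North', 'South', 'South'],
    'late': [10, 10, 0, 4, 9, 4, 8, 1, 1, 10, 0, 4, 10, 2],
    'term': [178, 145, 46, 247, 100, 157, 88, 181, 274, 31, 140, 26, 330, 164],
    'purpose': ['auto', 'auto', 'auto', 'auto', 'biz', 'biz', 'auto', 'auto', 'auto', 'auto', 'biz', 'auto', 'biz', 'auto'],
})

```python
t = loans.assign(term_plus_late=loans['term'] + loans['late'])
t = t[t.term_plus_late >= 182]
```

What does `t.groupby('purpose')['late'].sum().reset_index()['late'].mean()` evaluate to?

13.0

add column term_plus_late = loans['term'] + loans['late']:
   branch  late  term purpose  term_plus_late
0   North    10   178    auto             188
1   South    10   145    auto             155
2   South     0    46    auto              46
3   North     4   247    auto             251
4   North     9   100     biz             109
5   South     4   157     biz             161
6   North     8    88    auto              96
7   South     1   181    auto             182
8   North     1   274    auto             275
9   South    10    31    auto              41
10  South     0   140     biz             140
11  North     4    26    auto              30
12  South    10   330     biz             340
13  South     2   164    auto             166
filter rows where term_plus_late >= 182:
   branch  late  term purpose  term_plus_late
0   North    10   178    auto             188
3   North     4   247    auto             251
7   South     1   181    auto             182
8   North     1   274    auto             275
12  South    10   330     biz             340
group by purpose, sum of late:
purpose
auto    16
biz     10
Name: late, dtype: int64
reset_index():
  purpose  late
0    auto    16
1     biz    10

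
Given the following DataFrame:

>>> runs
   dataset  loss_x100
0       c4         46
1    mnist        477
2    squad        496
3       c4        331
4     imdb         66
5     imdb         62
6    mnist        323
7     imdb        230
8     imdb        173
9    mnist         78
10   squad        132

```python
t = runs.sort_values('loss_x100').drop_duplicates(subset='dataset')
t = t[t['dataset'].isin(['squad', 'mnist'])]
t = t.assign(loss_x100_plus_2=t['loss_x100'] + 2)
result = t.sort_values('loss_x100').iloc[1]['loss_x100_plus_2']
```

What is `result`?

sort by loss_x100:
   dataset  loss_x100
0       c4         46
5     imdb         62
4     imdb         66
9    mnist         78
10   squad        132
8     imdb        173
7     imdb        230
6    mnist        323
3       c4        331
1    mnist        477
2    squad        496
drop duplicate dataset (keep=first):
   dataset  loss_x100
0       c4         46
5     imdb         62
9    mnist         78
10   squad        132
filter rows where dataset in ['squad', 'mnist']:
   dataset  loss_x100
9    mnist         78
10   squad        132
add column loss_x100_plus_2 = t['loss_x100'] + 2:
   dataset  loss_x100  loss_x100_plus_2
9    mnist         78                80
10   squad        132               134
sort by loss_x100:
   dataset  loss_x100  loss_x100_plus_2
9    mnist         78                80
10   squad        132               134
Hence 134.

134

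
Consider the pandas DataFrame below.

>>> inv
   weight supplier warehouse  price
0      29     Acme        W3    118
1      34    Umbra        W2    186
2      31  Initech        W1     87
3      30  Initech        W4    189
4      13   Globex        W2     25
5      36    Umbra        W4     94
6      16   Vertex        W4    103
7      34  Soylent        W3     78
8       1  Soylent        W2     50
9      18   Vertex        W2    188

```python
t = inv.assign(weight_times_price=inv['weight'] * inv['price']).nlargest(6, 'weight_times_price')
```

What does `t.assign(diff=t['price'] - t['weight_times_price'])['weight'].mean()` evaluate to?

add column weight_times_price = inv['weight'] * inv['price']:
   weight supplier warehouse  price  weight_times_price
0      29     Acme        W3    118                3422
1      34    Umbra        W2    186                6324
2      31  Initech        W1     87                2697
3      30  Initech        W4    189                5670
4      13   Globex        W2     25                 325
5      36    Umbra        W4     94                3384
6      16   Vertex        W4    103                1648
7      34  Soylent        W3     78                2652
8       1  Soylent        W2     50                  50
9      18   Vertex        W2    188                3384
take 6 rows with largest weight_times_price:
   weight supplier warehouse  price  weight_times_price
1      34    Umbra        W2    186                6324
3      30  Initech        W4    189                5670
0      29     Acme        W3    118                3422
5      36    Umbra        W4     94                3384
9      18   Vertex        W2    188                3384
2      31  Initech        W1     87                2697
add column diff = t['price'] - t['weight_times_price']:
   weight supplier warehouse  price  weight_times_price  diff
1      34    Umbra        W2    186                6324 -6138
3      30  Initech        W4    189                5670 -5481
0      29     Acme        W3    118                3422 -3304
5      36    Umbra        W4     94                3384 -3290
9      18   Vertex        W2    188                3384 -3196
2      31  Initech        W1     87                2697 -2610
Finally, mean of column 'weight' = 29.6666666667.

29.6666666667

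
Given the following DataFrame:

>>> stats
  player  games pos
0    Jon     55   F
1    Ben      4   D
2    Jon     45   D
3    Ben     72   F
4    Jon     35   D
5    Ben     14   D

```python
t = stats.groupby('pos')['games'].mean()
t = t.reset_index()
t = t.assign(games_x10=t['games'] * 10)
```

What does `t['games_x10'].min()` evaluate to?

245.0

group by pos, mean of games:
pos
D    24.5
F    63.5
Name: games, dtype: float64
reset_index():
  pos  games
0   D   24.5
1   F   63.5
add column games_x10 = t['games'] * 10:
  pos  games  games_x10
0   D   24.5      245.0
1   F   63.5      635.0
Hence 245.0.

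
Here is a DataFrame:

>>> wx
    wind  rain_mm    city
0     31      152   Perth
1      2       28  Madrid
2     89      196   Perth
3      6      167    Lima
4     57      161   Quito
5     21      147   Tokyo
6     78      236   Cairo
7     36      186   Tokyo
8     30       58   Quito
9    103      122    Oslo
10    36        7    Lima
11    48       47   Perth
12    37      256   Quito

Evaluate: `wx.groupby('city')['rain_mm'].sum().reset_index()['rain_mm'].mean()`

group by city, sum of rain_mm:
city
Cairo     236
Lima      174
Madrid     28
Oslo      122
Perth     395
Quito     475
Tokyo     333
Name: rain_mm, dtype: int64
reset_index():
     city  rain_mm
0   Cairo      236
1    Lima      174
2  Madrid       28
3    Oslo      122
4   Perth      395
5   Quito      475
6   Tokyo      333
mean of column 'rain_mm' → 251.857142857

251.857142857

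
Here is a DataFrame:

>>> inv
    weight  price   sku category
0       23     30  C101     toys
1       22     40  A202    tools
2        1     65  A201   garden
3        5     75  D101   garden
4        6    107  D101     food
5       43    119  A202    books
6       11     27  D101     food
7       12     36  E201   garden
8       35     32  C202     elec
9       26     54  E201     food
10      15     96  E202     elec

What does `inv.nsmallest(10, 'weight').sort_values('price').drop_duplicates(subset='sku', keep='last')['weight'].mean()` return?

18.2857142857

take 10 rows with smallest weight:
    weight  price   sku category
2        1     65  A201   garden
3        5     75  D101   garden
4        6    107  D101     food
6       11     27  D101     food
7       12     36  E201   garden
10      15     96  E202     elec
1       22     40  A202    tools
0       23     30  C101     toys
9       26     54  E201     food
8       35     32  C202     elec
sort by price:
    weight  price   sku category
6       11     27  D101     food
0       23     30  C101     toys
8       35     32  C202     elec
7       12     36  E201   garden
1       22     40  A202    tools
9       26     54  E201     food
2        1     65  A201   garden
3        5     75  D101   garden
10      15     96  E202     elec
4        6    107  D101     food
drop duplicate sku (keep=last):
    weight  price   sku category
0       23     30  C101     toys
8       35     32  C202     elec
1       22     40  A202    tools
9       26     54  E201     food
2        1     65  A201   garden
10      15     96  E202     elec
4        6    107  D101     food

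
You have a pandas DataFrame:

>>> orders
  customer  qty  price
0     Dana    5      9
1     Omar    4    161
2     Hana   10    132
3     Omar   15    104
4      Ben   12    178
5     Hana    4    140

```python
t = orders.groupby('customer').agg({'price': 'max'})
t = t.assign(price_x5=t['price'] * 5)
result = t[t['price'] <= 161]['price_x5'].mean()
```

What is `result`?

group by customer, max of price:
          price
customer       
Ben         178
Dana          9
Hana        140
Omar        161
add column price_x5 = t['price'] * 5:
          price  price_x5
customer                 
Ben         178       890
Dana          9        45
Hana        140       700
Omar        161       805
filter rows where price <= 161:
          price  price_x5
customer                 
Dana          9        45
Hana        140       700
Omar        161       805

516.666666667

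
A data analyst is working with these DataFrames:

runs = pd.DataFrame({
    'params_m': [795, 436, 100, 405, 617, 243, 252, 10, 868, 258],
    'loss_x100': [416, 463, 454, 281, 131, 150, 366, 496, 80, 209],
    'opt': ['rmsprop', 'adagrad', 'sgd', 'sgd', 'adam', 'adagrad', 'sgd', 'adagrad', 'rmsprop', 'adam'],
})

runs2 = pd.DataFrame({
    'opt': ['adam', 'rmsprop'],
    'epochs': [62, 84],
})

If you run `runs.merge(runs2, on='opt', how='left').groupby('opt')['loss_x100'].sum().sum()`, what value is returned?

3046

merge on 'opt' (how='left') → 10 rows:
   params_m  loss_x100      opt  epochs
0       795        416  rmsprop    84.0
1       436        463  adagrad     NaN
2       100        454      sgd     NaN
3       405        281      sgd     NaN
4       617        131     adam    62.0
5       243        150  adagrad     NaN
6       252        366      sgd     NaN
7        10        496  adagrad     NaN
8       868         80  rmsprop    84.0
9       258        209     adam    62.0
group by opt, sum of loss_x100:
opt
adagrad    1109
adam        340
rmsprop     496
sgd        1101
Name: loss_x100, dtype: int64
So sum() = 3046.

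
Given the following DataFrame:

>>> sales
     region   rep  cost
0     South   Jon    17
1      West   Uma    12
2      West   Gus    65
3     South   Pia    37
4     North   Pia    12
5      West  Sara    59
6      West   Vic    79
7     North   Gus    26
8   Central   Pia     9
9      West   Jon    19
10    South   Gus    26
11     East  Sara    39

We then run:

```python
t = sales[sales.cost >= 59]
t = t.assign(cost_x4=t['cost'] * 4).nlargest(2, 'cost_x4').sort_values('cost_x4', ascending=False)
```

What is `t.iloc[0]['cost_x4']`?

filter rows where cost >= 59:
  region   rep  cost
2   West   Gus    65
5   West  Sara    59
6   West   Vic    79
add column cost_x4 = t['cost'] * 4:
  region   rep  cost  cost_x4
2   West   Gus    65      260
5   West  Sara    59      236
6   West   Vic    79      316
take 2 rows with largest cost_x4:
  region  rep  cost  cost_x4
6   West  Vic    79      316
2   West  Gus    65      260
sort by cost_x4 descending:
  region  rep  cost  cost_x4
6   West  Vic    79      316
2   West  Gus    65      260
Taking the value at position 0, column 'cost_x4' gives 316.

316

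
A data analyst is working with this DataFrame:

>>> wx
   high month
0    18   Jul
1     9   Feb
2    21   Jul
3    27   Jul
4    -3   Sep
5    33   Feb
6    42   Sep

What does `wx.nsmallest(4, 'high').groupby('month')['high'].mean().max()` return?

19.5

take 4 rows with smallest high:
   high month
4    -3   Sep
1     9   Feb
0    18   Jul
2    21   Jul
group by month, mean of high:
month
Feb     9.0
Jul    19.5
Sep    -3.0
Name: high, dtype: float64
Taking the max of the resulting series gives 19.5.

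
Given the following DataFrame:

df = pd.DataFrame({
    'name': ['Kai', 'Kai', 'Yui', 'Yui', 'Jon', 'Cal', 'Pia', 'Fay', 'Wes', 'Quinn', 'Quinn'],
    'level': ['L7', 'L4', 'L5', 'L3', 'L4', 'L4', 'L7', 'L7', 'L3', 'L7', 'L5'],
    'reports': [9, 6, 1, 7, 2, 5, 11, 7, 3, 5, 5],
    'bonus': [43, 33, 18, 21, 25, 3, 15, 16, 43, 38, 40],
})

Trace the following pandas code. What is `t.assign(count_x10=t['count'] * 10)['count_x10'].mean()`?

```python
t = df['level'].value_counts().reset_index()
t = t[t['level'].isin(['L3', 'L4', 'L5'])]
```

value_counts of level:
level
L7    4
L4    3
L5    2
L3    2
Name: count, dtype: int64
reset_index():
  level  count
0    L7      4
1    L4      3
2    L5      2
3    L3      2
filter rows where level in ['L3', 'L4', 'L5']:
  level  count
1    L4      3
2    L5      2
3    L3      2
add column count_x10 = t['count'] * 10:
  level  count  count_x10
1    L4      3         30
2    L5      2         20
3    L3      2         20
Hence 23.3333333333.

23.3333333333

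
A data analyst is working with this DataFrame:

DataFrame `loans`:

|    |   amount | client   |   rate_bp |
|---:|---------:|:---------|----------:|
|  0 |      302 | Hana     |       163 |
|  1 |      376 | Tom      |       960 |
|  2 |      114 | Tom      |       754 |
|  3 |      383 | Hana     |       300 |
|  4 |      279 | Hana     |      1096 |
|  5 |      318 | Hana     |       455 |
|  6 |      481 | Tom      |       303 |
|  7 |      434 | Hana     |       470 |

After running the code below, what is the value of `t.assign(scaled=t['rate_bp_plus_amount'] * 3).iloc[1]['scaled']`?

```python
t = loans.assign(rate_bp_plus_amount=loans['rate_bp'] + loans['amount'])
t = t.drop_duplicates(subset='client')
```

4008

add column rate_bp_plus_amount = loans['rate_bp'] + loans['amount']:
   amount client  rate_bp  rate_bp_plus_amount
0     302   Hana      163                  465
1     376    Tom      960                 1336
2     114    Tom      754                  868
3     383   Hana      300                  683
4     279   Hana     1096                 1375
5     318   Hana      455                  773
6     481    Tom      303                  784
7     434   Hana      470                  904
drop duplicate client (keep=first):
   amount client  rate_bp  rate_bp_plus_amount
0     302   Hana      163                  465
1     376    Tom      960                 1336
add column scaled = t['rate_bp_plus_amount'] * 3:
   amount client  rate_bp  rate_bp_plus_amount  scaled
0     302   Hana      163                  465    1395
1     376    Tom      960                 1336    4008
Finally, value at position 1, column 'scaled' = 4008.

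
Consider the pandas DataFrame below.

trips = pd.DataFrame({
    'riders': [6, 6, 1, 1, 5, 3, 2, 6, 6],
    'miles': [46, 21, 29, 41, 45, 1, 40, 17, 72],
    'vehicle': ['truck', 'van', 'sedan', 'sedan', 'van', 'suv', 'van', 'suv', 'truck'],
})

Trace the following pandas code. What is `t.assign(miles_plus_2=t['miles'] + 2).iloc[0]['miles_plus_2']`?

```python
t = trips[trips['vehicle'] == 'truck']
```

filter rows where vehicle == 'truck':
   riders  miles vehicle
0       6     46   truck
8       6     72   truck
add column miles_plus_2 = t['miles'] + 2:
   riders  miles vehicle  miles_plus_2
0       6     46   truck            48
8       6     72   truck            74
Finally, value at position 0, column 'miles_plus_2' = 48.

48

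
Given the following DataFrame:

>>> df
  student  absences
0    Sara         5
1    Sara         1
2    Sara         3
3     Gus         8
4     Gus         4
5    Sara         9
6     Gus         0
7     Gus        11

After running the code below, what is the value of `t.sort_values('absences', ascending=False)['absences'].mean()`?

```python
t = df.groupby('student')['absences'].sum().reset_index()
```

20.5

group by student, sum of absences:
student
Gus     23
Sara    18
Name: absences, dtype: int64
reset_index():
  student  absences
0     Gus        23
1    Sara        18
sort by absences descending:
  student  absences
0     Gus        23
1    Sara        18
Reading off the mean of column 'absences', we get 20.5.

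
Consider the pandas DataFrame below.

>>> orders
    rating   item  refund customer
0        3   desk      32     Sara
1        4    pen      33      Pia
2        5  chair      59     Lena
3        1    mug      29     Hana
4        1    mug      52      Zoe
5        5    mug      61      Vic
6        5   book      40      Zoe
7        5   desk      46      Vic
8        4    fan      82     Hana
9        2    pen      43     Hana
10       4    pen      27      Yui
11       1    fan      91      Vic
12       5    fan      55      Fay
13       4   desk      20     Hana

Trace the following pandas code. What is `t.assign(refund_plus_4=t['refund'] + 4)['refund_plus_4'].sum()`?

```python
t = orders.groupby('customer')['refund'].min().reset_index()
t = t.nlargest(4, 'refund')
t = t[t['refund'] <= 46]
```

group by customer, min of refund:
customer
Fay     55
Hana    20
Lena    59
Pia     33
Sara    32
Vic     46
Yui     27
Zoe     40
Name: refund, dtype: int64
reset_index():
  customer  refund
0      Fay      55
1     Hana      20
2     Lena      59
3      Pia      33
4     Sara      32
5      Vic      46
6      Yui      27
7      Zoe      40
take 4 rows with largest refund:
  customer  refund
2     Lena      59
0      Fay      55
5      Vic      46
7      Zoe      40
filter rows where refund <= 46:
  customer  refund
5      Vic      46
7      Zoe      40
add column refund_plus_4 = t['refund'] + 4:
  customer  refund  refund_plus_4
5      Vic      46             50
7      Zoe      40             44
The sum of column 'refund_plus_4' is 94.

94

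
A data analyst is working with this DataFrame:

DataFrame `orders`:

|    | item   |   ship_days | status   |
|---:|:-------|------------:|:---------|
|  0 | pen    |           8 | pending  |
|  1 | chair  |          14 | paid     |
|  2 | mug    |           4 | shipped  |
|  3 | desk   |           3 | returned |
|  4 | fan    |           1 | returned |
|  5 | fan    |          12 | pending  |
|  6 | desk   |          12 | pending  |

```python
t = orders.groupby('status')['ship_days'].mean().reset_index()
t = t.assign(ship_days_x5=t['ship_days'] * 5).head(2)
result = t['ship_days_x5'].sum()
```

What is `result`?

123.333333333

group by status, mean of ship_days:
status
paid        14.000000
pending     10.666667
returned     2.000000
shipped      4.000000
Name: ship_days, dtype: float64
reset_index():
     status  ship_days
0      paid  14.000000
1   pending  10.666667
2  returned   2.000000
3   shipped   4.000000
add column ship_days_x5 = t['ship_days'] * 5:
     status  ship_days  ship_days_x5
0      paid  14.000000     70.000000
1   pending  10.666667     53.333333
2  returned   2.000000     10.000000
3   shipped   4.000000     20.000000
take first 2 rows:
    status  ship_days  ship_days_x5
0     paid  14.000000     70.000000
1  pending  10.666667     53.333333
Hence 123.333333333.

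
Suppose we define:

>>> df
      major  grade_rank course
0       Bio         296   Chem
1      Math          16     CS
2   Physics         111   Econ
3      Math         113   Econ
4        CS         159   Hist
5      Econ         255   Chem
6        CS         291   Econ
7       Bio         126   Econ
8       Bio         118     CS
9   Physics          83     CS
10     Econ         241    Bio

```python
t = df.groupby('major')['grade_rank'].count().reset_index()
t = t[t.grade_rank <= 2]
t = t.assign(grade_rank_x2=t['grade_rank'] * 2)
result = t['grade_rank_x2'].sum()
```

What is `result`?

group by major, count of grade_rank:
major
Bio        3
CS         2
Econ       2
Math       2
Physics    2
Name: grade_rank, dtype: int64
reset_index():
     major  grade_rank
0      Bio           3
1       CS           2
2     Econ           2
3     Math           2
4  Physics           2
filter rows where grade_rank <= 2:
     major  grade_rank
1       CS           2
2     Econ           2
3     Math           2
4  Physics           2
add column grade_rank_x2 = t['grade_rank'] * 2:
     major  grade_rank  grade_rank_x2
1       CS           2              4
2     Econ           2              4
3     Math           2              4
4  Physics           2              4
Finally, sum of column 'grade_rank_x2' = 16.

16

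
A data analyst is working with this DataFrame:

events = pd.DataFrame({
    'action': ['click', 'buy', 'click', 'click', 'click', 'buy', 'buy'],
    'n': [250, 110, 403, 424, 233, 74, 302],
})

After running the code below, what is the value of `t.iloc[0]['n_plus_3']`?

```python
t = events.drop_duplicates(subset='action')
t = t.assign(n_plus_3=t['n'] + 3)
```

drop duplicate action (keep=first):
  action    n
0  click  250
1    buy  110
add column n_plus_3 = t['n'] + 3:
  action    n  n_plus_3
0  click  250       253
1    buy  110       113
Reading off the value at position 0, column 'n_plus_3', we get 253.

253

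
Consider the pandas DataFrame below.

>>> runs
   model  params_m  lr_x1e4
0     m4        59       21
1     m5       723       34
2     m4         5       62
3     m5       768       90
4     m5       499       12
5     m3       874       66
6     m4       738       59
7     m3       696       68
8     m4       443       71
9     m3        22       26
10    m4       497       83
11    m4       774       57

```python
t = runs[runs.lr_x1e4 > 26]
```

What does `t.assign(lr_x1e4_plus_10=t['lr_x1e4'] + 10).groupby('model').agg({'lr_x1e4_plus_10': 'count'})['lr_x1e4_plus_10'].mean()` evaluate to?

filter rows where lr_x1e4 > 26:
   model  params_m  lr_x1e4
1     m5       723       34
2     m4         5       62
3     m5       768       90
5     m3       874       66
6     m4       738       59
7     m3       696       68
8     m4       443       71
10    m4       497       83
11    m4       774       57
add column lr_x1e4_plus_10 = t['lr_x1e4'] + 10:
   model  params_m  lr_x1e4  lr_x1e4_plus_10
1     m5       723       34               44
2     m4         5       62               72
3     m5       768       90              100
5     m3       874       66               76
6     m4       738       59               69
7     m3       696       68               78
8     m4       443       71               81
10    m4       497       83               93
11    m4       774       57               67
group by model, count of lr_x1e4_plus_10:
       lr_x1e4_plus_10
model                 
m3                   2
m4                   5
m5                   2
Finally, mean of column 'lr_x1e4_plus_10' = 3.0.

3.0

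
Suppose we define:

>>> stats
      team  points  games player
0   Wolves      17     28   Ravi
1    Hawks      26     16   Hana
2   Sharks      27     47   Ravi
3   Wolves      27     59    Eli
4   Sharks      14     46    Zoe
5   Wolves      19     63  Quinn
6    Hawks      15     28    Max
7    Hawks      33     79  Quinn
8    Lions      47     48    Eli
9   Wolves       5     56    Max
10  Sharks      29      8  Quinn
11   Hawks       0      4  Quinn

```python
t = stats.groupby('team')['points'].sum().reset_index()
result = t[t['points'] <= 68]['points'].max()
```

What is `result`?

68

group by team, sum of points:
team
Hawks     74
Lions     47
Sharks    70
Wolves    68
Name: points, dtype: int64
reset_index():
     team  points
0   Hawks      74
1   Lions      47
2  Sharks      70
3  Wolves      68
filter rows where points <= 68:
     team  points
1   Lions      47
3  Wolves      68
Then the max of column 'points': 68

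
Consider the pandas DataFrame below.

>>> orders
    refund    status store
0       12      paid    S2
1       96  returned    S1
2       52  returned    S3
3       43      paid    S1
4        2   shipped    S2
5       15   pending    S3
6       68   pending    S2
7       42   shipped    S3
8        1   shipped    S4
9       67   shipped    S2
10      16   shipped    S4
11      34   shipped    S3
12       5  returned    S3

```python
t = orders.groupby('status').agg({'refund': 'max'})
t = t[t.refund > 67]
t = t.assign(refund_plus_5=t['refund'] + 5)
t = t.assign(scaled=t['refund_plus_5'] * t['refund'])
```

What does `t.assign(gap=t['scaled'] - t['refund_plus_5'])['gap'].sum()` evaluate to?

14486

group by status, max of refund:
          refund
status          
paid          43
pending       68
returned      96
shipped       67
filter rows where refund > 67:
          refund
status          
pending       68
returned      96
add column refund_plus_5 = t['refund'] + 5:
          refund  refund_plus_5
status                         
pending       68             73
returned      96            101
add column scaled = t['refund_plus_5'] * t['refund']:
          refund  refund_plus_5  scaled
status                                 
pending       68             73    4964
returned      96            101    9696
add column gap = t['scaled'] - t['refund_plus_5']:
          refund  refund_plus_5  scaled   gap
status                                       
pending       68             73    4964  4891
returned      96            101    9696  9595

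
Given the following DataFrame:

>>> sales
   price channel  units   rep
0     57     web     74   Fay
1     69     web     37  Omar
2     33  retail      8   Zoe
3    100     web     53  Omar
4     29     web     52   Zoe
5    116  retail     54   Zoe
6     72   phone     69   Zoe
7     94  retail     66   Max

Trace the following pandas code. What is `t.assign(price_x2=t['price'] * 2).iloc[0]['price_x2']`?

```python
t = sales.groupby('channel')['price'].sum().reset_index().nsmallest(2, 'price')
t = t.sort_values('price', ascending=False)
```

486

group by channel, sum of price:
channel
phone      72
retail    243
web       255
Name: price, dtype: int64
reset_index():
  channel  price
0   phone     72
1  retail    243
2     web    255
take 2 rows with smallest price:
  channel  price
0   phone     72
1  retail    243
sort by price descending:
  channel  price
1  retail    243
0   phone     72
add column price_x2 = t['price'] * 2:
  channel  price  price_x2
1  retail    243       486
0   phone     72       144
The value at position 0, column 'price_x2' is 486.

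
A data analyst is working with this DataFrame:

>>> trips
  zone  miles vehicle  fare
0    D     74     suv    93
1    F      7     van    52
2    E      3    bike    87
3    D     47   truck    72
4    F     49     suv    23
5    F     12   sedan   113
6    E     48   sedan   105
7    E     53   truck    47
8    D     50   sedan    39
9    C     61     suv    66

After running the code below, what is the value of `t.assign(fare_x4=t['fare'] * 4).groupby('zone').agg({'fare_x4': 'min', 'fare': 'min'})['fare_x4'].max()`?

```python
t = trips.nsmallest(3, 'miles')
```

take 3 rows with smallest miles:
  zone  miles vehicle  fare
2    E      3    bike    87
1    F      7     van    52
5    F     12   sedan   113
add column fare_x4 = t['fare'] * 4:
  zone  miles vehicle  fare  fare_x4
2    E      3    bike    87      348
1    F      7     van    52      208
5    F     12   sedan   113      452
group by zone: min(fare_x4), min(fare):
      fare_x4  fare
zone               
E         348    87
F         208    52
Hence 348.

348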